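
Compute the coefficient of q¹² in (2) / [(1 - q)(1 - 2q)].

Partial fractions give a closed form: a_n = (-2)·1^n + (4)·2^n.
At n = 12: a_12 = 16382.

16382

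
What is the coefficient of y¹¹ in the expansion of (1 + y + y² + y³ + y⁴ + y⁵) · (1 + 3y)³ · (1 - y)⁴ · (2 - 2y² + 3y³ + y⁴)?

(1 + y + y² + y³ + y⁴ + y⁵) has coefficients 1,1,1,1,1,1 for degrees 0…5.
(1 + 3y)³ has coefficients 1,9,27,27,0,0,0,0,0,0,0,0 for degrees 0…11.
Multiplying by (1 - y)⁴ gives running coefficients 1,5,-3,-31,19,63,-81,27,0,0,0,0 for degrees 0…11.
Finally multiplying by (2 - 2y² + 3y³ + y⁴), the product of all factors after the first has coefficients 2,10,-8,-69,60,184,-296,-46,370,-234,0,27 for degrees 0…11.
[y¹¹] = 1·27 + 1·0 + 1·(-234) + 1·370 + 1·(-46) + 1·(-296) = -179.

-179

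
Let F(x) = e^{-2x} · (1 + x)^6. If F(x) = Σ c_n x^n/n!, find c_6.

592

The EGF product rule gives c_6 = Σ_{k_1+k_2=6} C(6; k_1,k_2) · ∏ g_i(k_i), where e^{-2x} gives (-2)^k; (1+x)^6 gives the falling factorial (6)_k.
g_1(k) for k = 0…6: 1, -2, 4, -8, 16, -32, 64.
g_2(k) for k = 0…6: 1, 6, 30, 120, 360, 720, 720.
c_6 = Σ_k C(6,k)·g_1(k)·g_2(6−k) = 1·1·720 + 6·(-2)·720 + 15·4·360 + 20·(-8)·120 + 15·16·30 + 6·(-32)·6 + 1·64·1 = 720 − 8640 + 21600 − 19200 + 7200 − 1152 + 64 = 592.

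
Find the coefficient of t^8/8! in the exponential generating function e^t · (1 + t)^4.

The EGF product rule gives c_8 = Σ_{k_1+k_2=8} C(8; k_1,k_2) · ∏ g_i(k_i), where e^t gives (1)^k; (1+t)^4 gives the falling factorial (4)_k.
g_1(k) for k = 0…8: 1, 1, 1, 1, 1, 1, 1, 1, 1.
g_2(k) for k = 0…8: 1, 4, 12, 24, 24, 0, 0, 0, 0.
c_8 = Σ_k C(8,k)·g_1(k)·g_2(8−k) = 70·1·24 + 56·1·24 + 28·1·12 + 8·1·4 + 1·1·1 = 1680 + 1344 + 336 + 32 + 1 = 3393.

3393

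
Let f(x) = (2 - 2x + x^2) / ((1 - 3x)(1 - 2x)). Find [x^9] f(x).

The denominator gives the recurrence a_n = 5a_(n−1) − 6a_(n−2) for n ≥ 3; the numerator fixes a_0 = 2, a_1 = 8, a_2 = 29.
Iterating: 2, 8, 29, 97, 311, 973, 2999, 9157, 27791, 84013, so a_9 = 84013.

84013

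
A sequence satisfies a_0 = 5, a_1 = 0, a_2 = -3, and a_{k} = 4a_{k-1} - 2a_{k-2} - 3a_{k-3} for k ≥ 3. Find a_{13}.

The ordinary generating function has denominator 1 - 4x + 2x^2 + 3x^3.
Iterating the recurrence: a_0,…,a_{13} = 5, 0, -3, -27, -102, -345, -1095, -3384, -10311, -31191, -93990, -282645, -849027, -2548848.

-2548848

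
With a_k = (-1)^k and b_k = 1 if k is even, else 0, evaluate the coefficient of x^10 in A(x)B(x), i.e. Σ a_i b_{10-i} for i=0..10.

6

The convolution is the x^10 coefficient of A(x)B(x).
Σ = 1·1 − 1·0 + 1·1 − 1·0 + 1·1 − 1·0 + 1·1 − 1·0 + 1·1 − 1·0 + 1·1 = 6.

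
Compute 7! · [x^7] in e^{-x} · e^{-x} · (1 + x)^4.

320

The EGF product rule gives c_7 = Σ_{k_1+k_2+k_3=7} C(7; k_1,k_2,k_3) · ∏ g_i(k_i), where e^{-x} gives (-1)^k; e^{-x} gives (-1)^k; (1+x)^4 gives the falling factorial (4)_k.
g_1(k) for k = 0…7: 1, -1, 1, -1, 1, -1, 1, -1.
g_2(k) for k = 0…7: 1, -1, 1, -1, 1, -1, 1, -1.
g_3(k) for k = 0…7: 1, 4, 12, 24, 24, 0, 0, 0.
First combine the last two factors: h(k) = Σ_j C(k,j)·g_2(j)·g_3(k−j) for k = 0…7: 1, 3, 5, -1, -15, 19, 37, -225.
c_7 = Σ_k C(7,k)·g_1(k)·h(7−k) = 1·1·(-225) + 7·(-1)·37 + 21·1·19 + 35·(-1)·(-15) + 35·1·(-1) + 21·(-1)·5 + 7·1·3 + 1·(-1)·1 = −225 − 259 + 399 + 525 − 35 − 105 + 21 − 1 = 320.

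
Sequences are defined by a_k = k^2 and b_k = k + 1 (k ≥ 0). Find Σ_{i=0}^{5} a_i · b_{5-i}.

105

This is [x^5] in the product of the two ordinary generating functions.
Σ = 0·6 + 1·5 + 4·4 + 9·3 + 16·2 + 25·1 = 105.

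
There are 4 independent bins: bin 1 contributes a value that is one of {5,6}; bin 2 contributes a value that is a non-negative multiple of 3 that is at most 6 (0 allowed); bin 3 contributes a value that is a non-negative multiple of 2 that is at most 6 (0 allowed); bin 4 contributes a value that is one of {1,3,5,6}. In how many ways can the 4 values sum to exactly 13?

The generating function for the choices is (x^5 + x^6)·(1 + x^3 + x^6)·(1 + x^2 + x^4 + x^6)·(x + x^3 + x^5 + x^6); the count is [x^13].
(x^5 + x^6) has coefficients 0,0,0,0,0,1,1 for degrees 0…6.
(1 + x^3 + x^6) has coefficients 1,0,0,1,0,0,1,0,0,0,0,0,0,0 for degrees 0…13.
Multiplying by (1 + x^2 + x^4 + x^6) gives running coefficients 1,0,1,1,1,1,2,1,1,1,1,0,1,0 for degrees 0…13.
Finally multiplying by (x + x^3 + x^5 + x^6), the product of all factors after the first has coefficients 0,1,0,2,1,3,3,4,4,5,4,5,4,4 for degrees 0…13.
[x^13] = 1·4 + 1·4 = 8.

8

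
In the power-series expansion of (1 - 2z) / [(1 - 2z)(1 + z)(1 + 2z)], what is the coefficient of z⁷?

-255

Partial fractions give a closed form: a_n = (-1)·(-1)^n + (2)·(-2)^n.
At n = 7: a_7 = -255.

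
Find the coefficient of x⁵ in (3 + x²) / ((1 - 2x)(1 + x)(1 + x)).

The denominator gives the recurrence a_n = 3a_(n−2) + 2a_(n−3) for n ≥ 3; the numerator fixes a_0 = 3, a_1 = 0, a_2 = 10.
Iterating: 3, 0, 10, 6, 30, 38, so a_5 = 38.

38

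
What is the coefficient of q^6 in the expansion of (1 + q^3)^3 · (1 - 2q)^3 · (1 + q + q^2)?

-3

(1 + q^3)^3 has coefficients 1,0,0,3,0,0,3 for degrees 0…6.
(1 - 2q)^3 has coefficients 1,-6,12,-8,0,0,0 for degrees 0…6.
Finally multiplying by (1 + q + q^2), the product of all factors after the first has coefficients 1,-5,7,-2,4,-8,0 for degrees 0…6.
[q^6] = 1·0 + 3·(-2) + 3·1 = -3.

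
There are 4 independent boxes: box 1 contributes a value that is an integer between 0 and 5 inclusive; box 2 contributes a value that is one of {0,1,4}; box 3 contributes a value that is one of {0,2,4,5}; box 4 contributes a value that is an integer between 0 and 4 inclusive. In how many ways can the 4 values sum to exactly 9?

The generating function for the choices is (1 + z + z^2 + z^3 + z^4 + z^5)·(1 + z + z^4)·(1 + z^2 + z^4 + z^5)·(1 + z + z^2 + z^3 + z^4); the count is [z^9].
(1 + z + z^2 + z^3 + z^4 + z^5) has coefficients 1,1,1,1,1,1 for degrees 0…5.
(1 + z + z^4) has coefficients 1,1,0,0,1,0,0,0,0,0 for degrees 0…9.
Multiplying by (1 + z^2 + z^4 + z^5) gives running coefficients 1,1,1,1,2,2,2,0,1,1 for degrees 0…9.
Finally multiplying by (1 + z + z^2 + z^3 + z^4), the product of all factors after the first has coefficients 1,2,3,4,6,7,8,7,7,6 for degrees 0…9.
[z^9] = 1·6 + 1·7 + 1·7 + 1·8 + 1·7 + 1·6 = 41.

41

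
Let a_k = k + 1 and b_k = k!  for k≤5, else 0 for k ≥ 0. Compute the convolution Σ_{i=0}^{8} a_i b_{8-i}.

Write out a_i and b_{8-i} for i = 0,…,8 and sum the products.
Σ = 1·0 + 2·0 + 3·0 + 4·120 + 5·24 + 6·6 + 7·2 + 8·1 + 9·1 = 667.

667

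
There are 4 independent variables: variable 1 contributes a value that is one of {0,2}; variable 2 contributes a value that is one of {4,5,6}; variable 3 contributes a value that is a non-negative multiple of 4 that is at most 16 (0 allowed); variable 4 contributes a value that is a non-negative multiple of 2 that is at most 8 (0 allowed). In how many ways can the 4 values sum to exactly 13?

5

The generating function for the choices is (1 + y^2)·(y^4 + y^5 + y^6)·(1 + y^4 + y^8 + y^12 + y^16)·(1 + y^2 + y^4 + y^6 + y^8); the count is [y^13].
(1 + y^2) has coefficients 1,0,1 for degrees 0…2.
(y^4 + y^5 + y^6) has coefficients 0,0,0,0,1,1,1,0,0,0,0,0,0,0 for degrees 0…13.
Multiplying by (1 + y^4 + y^8 + y^12 + y^16) gives running coefficients 0,0,0,0,1,1,1,0,1,1,1,0,1,1 for degrees 0…13.
Finally multiplying by (1 + y^2 + y^4 + y^6 + y^8), the product of all factors after the first has coefficients 0,0,0,0,1,1,2,1,3,2,4,2,5,3 for degrees 0…13.
[y^13] = 1·3 + 1·2 = 5.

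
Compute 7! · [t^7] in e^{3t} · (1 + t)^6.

The EGF product rule gives c_7 = Σ_{k_1+k_2=7} C(7; k_1,k_2) · ∏ g_i(k_i), where e^{3t} gives (3)^k; (1+t)^6 gives the falling factorial (6)_k.
g_1(k) for k = 0…7: 1, 3, 9, 27, 81, 243, 729, 2187.
g_2(k) for k = 0…7: 1, 6, 30, 120, 360, 720, 720, 0.
c_7 = Σ_k C(7,k)·g_1(k)·g_2(7−k) = 7·3·720 + 21·9·720 + 35·27·360 + 35·81·120 + 21·243·30 + 7·729·6 + 1·2187·1 = 15120 + 136080 + 340200 + 340200 + 153090 + 30618 + 2187 = 1017495.

1017495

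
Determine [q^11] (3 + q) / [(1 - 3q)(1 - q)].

Partial fractions give a closed form: a_n = (5)·3^n + (-2)·1^n.
At n = 11: a_11 = 885733.

885733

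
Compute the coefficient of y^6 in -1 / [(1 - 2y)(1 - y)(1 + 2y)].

-85

Partial fractions give a closed form: a_n = (-1)·2^n + (1/3)·1^n + (-1/3)·(-2)^n.
At n = 6: a_6 = -85.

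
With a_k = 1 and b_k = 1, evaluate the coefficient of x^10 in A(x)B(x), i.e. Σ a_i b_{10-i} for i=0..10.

The convolution is the x^10 coefficient of A(x)B(x).
Σ = 1·1 + 1·1 + 1·1 + 1·1 + 1·1 + 1·1 + 1·1 + 1·1 + 1·1 + 1·1 + 1·1 = 11.

11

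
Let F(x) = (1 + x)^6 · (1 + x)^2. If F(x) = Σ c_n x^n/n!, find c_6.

20160

The EGF product rule gives c_6 = Σ_{k_1+k_2=6} C(6; k_1,k_2) · ∏ g_i(k_i), where (1+x)^6 gives the falling factorial (6)_k; (1+x)^2 gives the falling factorial (2)_k.
g_1(k) for k = 0…6: 1, 6, 30, 120, 360, 720, 720.
g_2(k) for k = 0…6: 1, 2, 2, 0, 0, 0, 0.
c_6 = Σ_k C(6,k)·g_1(k)·g_2(6−k) = 15·360·2 + 6·720·2 + 1·720·1 = 10800 + 8640 + 720 = 20160.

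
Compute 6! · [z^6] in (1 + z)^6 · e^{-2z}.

The EGF product rule gives c_6 = Σ_{k_1+k_2=6} C(6; k_1,k_2) · ∏ g_i(k_i), where (1+z)^6 gives the falling factorial (6)_k; e^{-2z} gives (-2)^k.
g_1(k) for k = 0…6: 1, 6, 30, 120, 360, 720, 720.
g_2(k) for k = 0…6: 1, -2, 4, -8, 16, -32, 64.
c_6 = Σ_k C(6,k)·g_1(k)·g_2(6−k) = 1·1·64 + 6·6·(-32) + 15·30·16 + 20·120·(-8) + 15·360·4 + 6·720·(-2) + 1·720·1 = 64 − 1152 + 7200 − 19200 + 21600 − 8640 + 720 = 592.

592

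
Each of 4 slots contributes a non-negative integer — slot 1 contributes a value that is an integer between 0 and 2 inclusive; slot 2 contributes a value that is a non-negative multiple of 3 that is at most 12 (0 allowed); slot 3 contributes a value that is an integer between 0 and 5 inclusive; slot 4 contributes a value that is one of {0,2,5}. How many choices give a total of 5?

The generating function for the choices is (1 + z + z²)·(1 + z³ + z⁶ + z⁹ + z¹²)·(1 + z + z² + z³ + z⁴ + z⁵)·(1 + z² + z⁵); the count is [z⁵].
(1 + z + z²) has coefficients 1,1,1 for degrees 0…2.
(1 + z³ + z⁶ + z⁹ + z¹²) has coefficients 1,0,0,1,0,0 for degrees 0…5.
Multiplying by (1 + z + z² + z³ + z⁴ + z⁵) gives running coefficients 1,1,1,2,2,2 for degrees 0…5.
Finally multiplying by (1 + z² + z⁵), the product of all factors after the first has coefficients 1,1,2,3,3,5 for degrees 0…5.
[z⁵] = 1·5 + 1·3 + 1·3 = 11.

11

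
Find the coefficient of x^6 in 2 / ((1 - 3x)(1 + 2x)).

926

Partial fractions give a closed form: a_n = (6/5)·3^n + (4/5)·(-2)^n.
At n = 6: a_6 = 926.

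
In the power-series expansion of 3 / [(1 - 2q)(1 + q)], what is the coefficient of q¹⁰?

The denominator gives the recurrence a_n = a_(n−1) + 2a_(n−2) for n ≥ 2; the numerator fixes a_0 = 3, a_1 = 3.
Iterating: 3, 3, 9, 15, 33, 63, 129, 255, 513, 1023, 2049, so a_10 = 2049.

2049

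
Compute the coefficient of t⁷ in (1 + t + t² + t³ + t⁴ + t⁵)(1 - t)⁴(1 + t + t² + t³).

2

(1 + t + t² + t³ + t⁴ + t⁵) has coefficients 1,1,1,1,1,1 for degrees 0…5.
(1 - t)⁴ has coefficients 1,-4,6,-4,1,0,0,0 for degrees 0…7.
Finally multiplying by (1 + t + t² + t³), the product of all factors after the first has coefficients 1,-3,3,-1,-1,3,-3,1 for degrees 0…7.
[t⁷] = 1·1 + 1·(-3) + 1·3 + 1·(-1) + 1·(-1) + 1·3 = 2.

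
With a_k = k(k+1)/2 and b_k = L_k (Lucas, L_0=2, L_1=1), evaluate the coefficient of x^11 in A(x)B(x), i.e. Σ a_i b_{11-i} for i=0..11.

2086

This is [x^11] in the product of the two ordinary generating functions.
Σ = 0·199 + 1·123 + 3·76 + 6·47 + 10·29 + 15·18 + 21·11 + 28·7 + 36·4 + 45·3 + 55·1 + 66·2 = 2086.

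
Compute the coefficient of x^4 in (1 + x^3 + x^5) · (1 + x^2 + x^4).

(1 + x^3 + x^5) has coefficients 1,0,0,1,0 for degrees 0…4.
(1 + x^2 + x^4) has coefficients 1,0,1,0,1 for degrees 0…4.
[x^4] = 1·1 + 1·0 = 1.

1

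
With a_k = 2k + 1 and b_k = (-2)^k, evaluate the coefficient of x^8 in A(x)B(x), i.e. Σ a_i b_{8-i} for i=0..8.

63

The convolution is the x^8 coefficient of A(x)B(x).
Σ = 1·256 + 3·(-128) + 5·64 + 7·(-32) + 9·16 + 11·(-8) + 13·4 + 15·(-2) + 17·1 = 63.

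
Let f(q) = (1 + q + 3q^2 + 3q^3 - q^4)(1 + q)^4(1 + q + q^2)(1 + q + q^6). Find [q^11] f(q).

85

(1 + q + 3q^2 + 3q^3 - q^4) has coefficients 1,1,3,3,-1 for degrees 0…4.
(1 + q)^4 has coefficients 1,4,6,4,1,0,0,0,0,0,0,0 for degrees 0…11.
Multiplying by (1 + q + q^2) gives running coefficients 1,5,11,14,11,5,1,0,0,0,0,0 for degrees 0…11.
Finally multiplying by (1 + q + q^6), the product of all factors after the first has coefficients 1,6,16,25,25,16,7,6,11,14,11,5 for degrees 0…11.
[q^11] = 1·5 + 1·11 + 3·14 + 3·11 − 1·6 = 85.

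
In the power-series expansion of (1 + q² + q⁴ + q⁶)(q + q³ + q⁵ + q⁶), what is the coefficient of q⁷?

(1 + q² + q⁴ + q⁶) has coefficients 1,0,1,0,1,0,1 for degrees 0…6.
(q + q³ + q⁵ + q⁶) has coefficients 0,1,0,1,0,1,1,0 for degrees 0…7.
[q⁷] = 1·0 + 1·1 + 1·1 + 1·1 = 3.

3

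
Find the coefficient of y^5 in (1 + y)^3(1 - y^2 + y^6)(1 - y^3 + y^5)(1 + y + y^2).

-11

(1 + y)^3 has coefficients 1,3,3,1 for degrees 0…3.
(1 - y^2 + y^6) has coefficients 1,0,-1,0,0,0 for degrees 0…5.
Multiplying by (1 - y^3 + y^5) gives running coefficients 1,0,-1,-1,0,2 for degrees 0…5.
Finally multiplying by (1 + y + y^2), the product of all factors after the first has coefficients 1,1,0,-2,-2,1 for degrees 0…5.
[y^5] = 1·1 + 3·(-2) + 3·(-2) + 1·0 = -11.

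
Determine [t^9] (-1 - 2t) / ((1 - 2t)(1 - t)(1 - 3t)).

-143528

Partial fractions give a closed form: a_n = (8)·2^n + (-3/2)·1^n + (-15/2)·3^n.
At n = 9: a_9 = -143528.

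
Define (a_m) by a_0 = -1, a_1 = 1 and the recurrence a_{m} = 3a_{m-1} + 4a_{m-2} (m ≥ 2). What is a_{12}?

The ordinary generating function has denominator 1 - 3x - 4x^2.
Iterating the recurrence: a_0,…,a_{12} = -1, 1, -1, 1, -1, 1, -1, 1, -1, 1, -1, 1, -1.

-1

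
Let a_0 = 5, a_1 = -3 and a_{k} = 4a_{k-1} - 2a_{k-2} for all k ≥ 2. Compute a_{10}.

-451168

The ordinary generating function has denominator 1 - 4z + 2z^2.
Iterating the recurrence: a_0,…,a_{10} = 5, -3, -22, -82, -284, -972, -3320, -11336, -38704, -132144, -451168.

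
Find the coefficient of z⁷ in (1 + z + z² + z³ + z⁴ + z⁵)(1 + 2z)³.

(1 + z + z² + z³ + z⁴ + z⁵) has coefficients 1,1,1,1,1,1 for degrees 0…5.
(1 + 2z)³ has coefficients 1,6,12,8,0,0,0,0 for degrees 0…7.
[z⁷] = 1·0 + 1·0 + 1·0 + 1·0 + 1·8 + 1·12 = 20.

20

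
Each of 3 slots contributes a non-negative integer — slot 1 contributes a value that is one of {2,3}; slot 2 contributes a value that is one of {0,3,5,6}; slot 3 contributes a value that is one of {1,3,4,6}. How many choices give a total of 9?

The generating function for the choices is (x² + x³)·(1 + x³ + x⁵ + x⁶)·(x + x³ + x⁴ + x⁶); the count is [x⁹].
(x² + x³) has coefficients 0,0,1,1 for degrees 0…3.
(1 + x³ + x⁵ + x⁶) has coefficients 1,0,0,1,0,1,1,0,0,0 for degrees 0…9.
Finally multiplying by (x + x³ + x⁴ + x⁶), the product of all factors after the first has coefficients 0,1,0,1,2,0,3,2,1,3 for degrees 0…9.
[x⁹] = 1·2 + 1·3 = 5.

5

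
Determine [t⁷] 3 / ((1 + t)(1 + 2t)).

Partial fractions give a closed form: a_n = (-3)·(-1)^n + (6)·(-2)^n.
At n = 7: a_7 = -765.

-765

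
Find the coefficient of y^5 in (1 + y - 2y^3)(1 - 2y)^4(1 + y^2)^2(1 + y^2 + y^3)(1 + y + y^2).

-51

(1 + y - 2y^3) has coefficients 1,1,0,-2 for degrees 0…3.
(1 - 2y)^4 has coefficients 1,-8,24,-32,16,0 for degrees 0…5.
Multiplying by (1 + y^2)^2 gives running coefficients 1,-8,26,-48,65,-72 for degrees 0…5.
Multiplying by (1 + y^2 + y^3) gives running coefficients 1,-8,27,-55,83,-94 for degrees 0…5.
Finally multiplying by (1 + y + y^2), the product of all factors after the first has coefficients 1,-7,20,-36,55,-66 for degrees 0…5.
[y^5] = 1·(-66) + 1·55 − 2·20 = -51.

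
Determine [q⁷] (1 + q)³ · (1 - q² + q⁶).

(1 + q)³ has coefficients 1,3,3,1 for degrees 0…3.
(1 - q² + q⁶) has coefficients 1,0,-1,0,0,0,1,0 for degrees 0…7.
[q⁷] = 1·0 + 3·1 + 3·0 + 1·0 = 3.

3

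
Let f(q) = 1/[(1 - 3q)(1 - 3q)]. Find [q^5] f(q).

1458

The denominator gives the recurrence a_n = 6a_(n−1) − 9a_(n−2) for n ≥ 2; the numerator fixes a_0 = 1, a_1 = 6.
Iterating: 1, 6, 27, 108, 405, 1458, so a_5 = 1458.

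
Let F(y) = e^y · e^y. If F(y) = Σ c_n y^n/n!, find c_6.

64

The EGF product rule gives c_6 = Σ_{k_1+k_2=6} C(6; k_1,k_2) · ∏ g_i(k_i), where e^y gives (1)^k; e^y gives (1)^k.
g_1(k) for k = 0…6: 1, 1, 1, 1, 1, 1, 1.
g_2(k) for k = 0…6: 1, 1, 1, 1, 1, 1, 1.
c_6 = Σ_k C(6,k)·g_1(k)·g_2(6−k) = 1·1·1 + 6·1·1 + 15·1·1 + 20·1·1 + 15·1·1 + 6·1·1 + 1·1·1 = 1 + 6 + 15 + 20 + 15 + 6 + 1 = 64.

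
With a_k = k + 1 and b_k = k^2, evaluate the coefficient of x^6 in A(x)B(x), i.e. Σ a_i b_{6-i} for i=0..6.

196

The convolution is the x^6 coefficient of A(x)B(x).
Σ = 1·36 + 2·25 + 3·16 + 4·9 + 5·4 + 6·1 + 7·0 = 196.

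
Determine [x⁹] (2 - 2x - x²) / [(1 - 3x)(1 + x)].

The denominator gives the recurrence a_n = 2a_(n−1) + 3a_(n−2) for n ≥ 3; the numerator fixes a_0 = 2, a_1 = 2, a_2 = 9.
Iterating: 2, 2, 9, 24, 75, 222, 669, 2004, 6015, 18042, so a_9 = 18042.

18042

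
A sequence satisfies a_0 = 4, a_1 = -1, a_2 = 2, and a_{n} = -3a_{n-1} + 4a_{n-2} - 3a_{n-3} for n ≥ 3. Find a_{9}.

-95674

The ordinary generating function has denominator 1 + 3q - 4q^2 + 3q^3.
Iterating the recurrence: a_0,…,a_{9} = 4, -1, 2, -22, 77, -325, 1349, -5578, 23105, -95674.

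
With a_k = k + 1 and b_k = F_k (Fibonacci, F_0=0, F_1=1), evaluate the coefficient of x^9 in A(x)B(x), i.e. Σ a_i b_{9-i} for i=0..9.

Write out a_i and b_{9-i} for i = 0,…,9 and sum the products.
Σ = 1·34 + 2·21 + 3·13 + 4·8 + 5·5 + 6·3 + 7·2 + 8·1 + 9·1 + 10·0 = 221.

221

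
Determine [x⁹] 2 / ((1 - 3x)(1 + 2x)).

23210

Partial fractions give a closed form: a_n = (6/5)·3^n + (4/5)·(-2)^n.
At n = 9: a_9 = 23210.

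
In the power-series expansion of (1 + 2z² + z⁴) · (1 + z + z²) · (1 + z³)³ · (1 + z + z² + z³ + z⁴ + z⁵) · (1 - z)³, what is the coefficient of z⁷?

3

(1 + 2z² + z⁴) has coefficients 1,0,2,0,1 for degrees 0…4.
(1 + z + z²) has coefficients 1,1,1,0,0,0,0,0 for degrees 0…7.
Multiplying by (1 + z³)³ gives running coefficients 1,1,1,3,3,3,3,3 for degrees 0…7.
Multiplying by (1 + z + z² + z³ + z⁴ + z⁵) gives running coefficients 1,2,3,6,9,12,14,16 for degrees 0…7.
Finally multiplying by (1 - z)³, the product of all factors after the first has coefficients 1,-1,0,2,-2,0,-1,1 for degrees 0…7.
[z⁷] = 1·1 + 2·0 + 1·2 = 3.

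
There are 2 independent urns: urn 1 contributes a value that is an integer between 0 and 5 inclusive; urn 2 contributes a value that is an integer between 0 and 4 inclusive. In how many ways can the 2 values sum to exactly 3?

4

The generating function for the choices is (1 + z + z² + z³ + z⁴ + z⁵)·(1 + z + z² + z³ + z⁴); the count is [z³].
(1 + z + z² + z³ + z⁴ + z⁵) has coefficients 1,1,1,1 for degrees 0…3.
(1 + z + z² + z³ + z⁴) has coefficients 1,1,1,1 for degrees 0…3.
[z³] = 1·1 + 1·1 + 1·1 + 1·1 = 4.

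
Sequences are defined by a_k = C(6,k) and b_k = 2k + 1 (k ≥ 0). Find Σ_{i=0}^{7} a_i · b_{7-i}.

This is [x^7] in the product of the two ordinary generating functions.
Σ = 1·15 + 6·13 + 15·11 + 20·9 + 15·7 + 6·5 + 1·3 + 0·1 = 576.

576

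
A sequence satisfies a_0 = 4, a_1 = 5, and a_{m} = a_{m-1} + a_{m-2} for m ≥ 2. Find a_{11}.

The ordinary generating function has denominator 1 - t - t^2.
Iterating the recurrence: a_0,…,a_{11} = 4, 5, 9, 14, 23, 37, 60, 97, 157, 254, 411, 665.

665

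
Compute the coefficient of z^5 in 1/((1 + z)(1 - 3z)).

182

The denominator gives the recurrence a_n = 2a_(n−1) + 3a_(n−2) for n ≥ 2; the numerator fixes a_0 = 1, a_1 = 2.
Iterating: 1, 2, 7, 20, 61, 182, so a_5 = 182.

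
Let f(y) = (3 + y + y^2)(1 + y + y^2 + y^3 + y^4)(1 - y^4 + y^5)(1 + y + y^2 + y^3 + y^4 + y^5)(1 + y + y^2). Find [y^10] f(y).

(3 + y + y^2) has coefficients 3,1,1 for degrees 0…2.
(1 + y + y^2 + y^3 + y^4) has coefficients 1,1,1,1,1,0,0,0,0,0,0 for degrees 0…10.
Multiplying by (1 - y^4 + y^5) gives running coefficients 1,1,1,1,0,0,0,0,0,1,0 for degrees 0…10.
Multiplying by (1 + y + y^2 + y^3 + y^4 + y^5) gives running coefficients 1,2,3,4,4,4,3,2,1,1,1 for degrees 0…10.
Finally multiplying by (1 + y + y^2), the product of all factors after the first has coefficients 1,3,6,9,11,12,11,9,6,4,3 for degrees 0…10.
[y^10] = 3·3 + 1·4 + 1·6 = 19.

19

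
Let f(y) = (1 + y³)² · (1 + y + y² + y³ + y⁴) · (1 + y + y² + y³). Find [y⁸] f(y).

(1 + y³)² has coefficients 1,0,0,2,0,0,1 for degrees 0…6.
(1 + y + y² + y³ + y⁴) has coefficients 1,1,1,1,1,0,0,0,0 for degrees 0…8.
Finally multiplying by (1 + y + y² + y³), the product of all factors after the first has coefficients 1,2,3,4,4,3,2,1,0 for degrees 0…8.
[y⁸] = 1·0 + 2·3 + 1·3 = 9.

9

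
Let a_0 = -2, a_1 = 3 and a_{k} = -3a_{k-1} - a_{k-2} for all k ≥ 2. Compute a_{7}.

The ordinary generating function has denominator 1 + 3q + q^2.
Iterating the recurrence: a_0,…,a_{7} = -2, 3, -7, 18, -47, 123, -322, 843.

843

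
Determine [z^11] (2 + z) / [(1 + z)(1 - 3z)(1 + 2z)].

Partial fractions give a closed form: a_n = (-1/4)·(-1)^n + (21/20)·3^n + (6/5)·(-2)^n.
At n = 11: a_11 = 183547.

183547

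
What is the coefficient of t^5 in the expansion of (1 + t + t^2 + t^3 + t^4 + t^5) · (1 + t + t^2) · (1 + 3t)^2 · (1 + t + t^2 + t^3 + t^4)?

167

(1 + t + t^2 + t^3 + t^4 + t^5) has coefficients 1,1,1,1,1,1 for degrees 0…5.
(1 + t + t^2) has coefficients 1,1,1,0,0,0 for degrees 0…5.
Multiplying by (1 + 3t)^2 gives running coefficients 1,7,16,15,9,0 for degrees 0…5.
Finally multiplying by (1 + t + t^2 + t^3 + t^4), the product of all factors after the first has coefficients 1,8,24,39,48,47 for degrees 0…5.
[t^5] = 1·47 + 1·48 + 1·39 + 1·24 + 1·8 + 1·1 = 167.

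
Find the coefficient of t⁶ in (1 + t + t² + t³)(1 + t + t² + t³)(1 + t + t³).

7

(1 + t + t² + t³) has coefficients 1,1,1,1 for degrees 0…3.
(1 + t + t² + t³) has coefficients 1,1,1,1,0,0,0 for degrees 0…6.
Finally multiplying by (1 + t + t³), the product of all factors after the first has coefficients 1,2,2,3,2,1,1 for degrees 0…6.
[t⁶] = 1·1 + 1·1 + 1·2 + 1·3 = 7.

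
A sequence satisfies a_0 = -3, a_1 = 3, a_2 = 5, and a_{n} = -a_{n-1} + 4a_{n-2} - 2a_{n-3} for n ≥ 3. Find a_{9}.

1585

The ordinary generating function has denominator 1 + q - 4q^2 + 2q^3.
Iterating the recurrence: a_0,…,a_{9} = -3, 3, 5, 13, 1, 41, -63, 225, -559, 1585.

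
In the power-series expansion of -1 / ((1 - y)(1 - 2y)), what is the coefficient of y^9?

-1023

Partial fractions give a closed form: a_n = (1)·1^n + (-2)·2^n.
At n = 9: a_9 = -1023.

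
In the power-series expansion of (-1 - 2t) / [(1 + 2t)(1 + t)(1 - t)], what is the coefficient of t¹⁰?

-1

Partial fractions give a closed form: a_n = (-1/2)·(-1)^n + (-1/2)·1^n.
At n = 10: a_10 = -1.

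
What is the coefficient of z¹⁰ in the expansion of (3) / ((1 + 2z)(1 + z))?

Partial fractions give a closed form: a_n = (6)·(-2)^n + (-3)·(-1)^n.
At n = 10: a_10 = 6141.

6141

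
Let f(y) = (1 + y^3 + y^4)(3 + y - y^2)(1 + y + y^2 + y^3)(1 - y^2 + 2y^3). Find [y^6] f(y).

(1 + y^3 + y^4) has coefficients 1,0,0,1,1 for degrees 0…4.
(3 + y - y^2) has coefficients 3,1,-1,0,0,0,0 for degrees 0…6.
Multiplying by (1 + y + y^2 + y^3) gives running coefficients 3,4,3,3,0,-1,0 for degrees 0…6.
Finally multiplying by (1 - y^2 + 2y^3), the product of all factors after the first has coefficients 3,4,0,5,5,2,6 for degrees 0…6.
[y^6] = 1·6 + 1·5 + 1·0 = 11.

11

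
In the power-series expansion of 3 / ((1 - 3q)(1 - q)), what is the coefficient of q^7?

Partial fractions give a closed form: a_n = (9/2)·3^n + (-3/2)·1^n.
At n = 7: a_7 = 9840.

9840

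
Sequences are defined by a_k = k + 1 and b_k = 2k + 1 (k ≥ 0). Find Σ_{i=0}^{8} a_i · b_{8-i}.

This is [x^8] in the product of the two ordinary generating functions.
Σ = 1·17 + 2·15 + 3·13 + 4·11 + 5·9 + 6·7 + 7·5 + 8·3 + 9·1 = 285.

285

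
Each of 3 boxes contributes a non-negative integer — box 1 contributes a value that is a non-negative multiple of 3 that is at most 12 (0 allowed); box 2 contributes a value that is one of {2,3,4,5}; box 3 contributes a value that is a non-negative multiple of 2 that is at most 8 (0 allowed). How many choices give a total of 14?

7

The generating function for the choices is (1 + t^3 + t^6 + t^9 + t^12)·(t^2 + t^3 + t^4 + t^5)·(1 + t^2 + t^4 + t^6 + t^8); the count is [t^14].
(1 + t^3 + t^6 + t^9 + t^12) has coefficients 1,0,0,1,0,0,1,0,0,1,0,0,1 for degrees 0…12.
(t^2 + t^3 + t^4 + t^5) has coefficients 0,0,1,1,1,1,0,0,0,0,0,0,0,0,0 for degrees 0…14.
Finally multiplying by (1 + t^2 + t^4 + t^6 + t^8), the product of all factors after the first has coefficients 0,0,1,1,2,2,2,2,2,2,2,2,1,1,0 for degrees 0…14.
[t^14] = 1·0 + 1·2 + 1·2 + 1·2 + 1·1 = 7.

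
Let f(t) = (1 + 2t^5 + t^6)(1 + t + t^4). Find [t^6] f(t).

3

(1 + 2t^5 + t^6) has coefficients 1,0,0,0,0,2,1 for degrees 0…6.
(1 + t + t^4) has coefficients 1,1,0,0,1,0,0 for degrees 0…6.
[t^6] = 1·0 + 2·1 + 1·1 = 3.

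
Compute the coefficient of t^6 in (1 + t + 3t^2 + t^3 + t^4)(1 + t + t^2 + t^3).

2

(1 + t + 3t^2 + t^3 + t^4) has coefficients 1,1,3,1,1 for degrees 0…4.
(1 + t + t^2 + t^3) has coefficients 1,1,1,1,0,0,0 for degrees 0…6.
[t^6] = 1·0 + 1·0 + 3·0 + 1·1 + 1·1 = 2.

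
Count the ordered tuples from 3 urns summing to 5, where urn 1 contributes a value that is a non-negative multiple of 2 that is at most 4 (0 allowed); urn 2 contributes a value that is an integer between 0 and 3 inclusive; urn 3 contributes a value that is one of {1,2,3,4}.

7

The generating function for the choices is (1 + x^2 + x^4)·(1 + x + x^2 + x^3)·(x + x^2 + x^3 + x^4); the count is [x^5].
(1 + x^2 + x^4) has coefficients 1,0,1,0,1 for degrees 0…4.
(1 + x + x^2 + x^3) has coefficients 1,1,1,1,0,0 for degrees 0…5.
Finally multiplying by (x + x^2 + x^3 + x^4), the product of all factors after the first has coefficients 0,1,2,3,4,3 for degrees 0…5.
[x^5] = 1·3 + 1·3 + 1·1 = 7.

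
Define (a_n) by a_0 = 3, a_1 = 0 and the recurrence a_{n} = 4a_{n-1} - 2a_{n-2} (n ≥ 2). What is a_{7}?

-3360

The ordinary generating function has denominator 1 - 4z + 2z^2.
Iterating the recurrence: a_0,…,a_{7} = 3, 0, -6, -24, -84, -288, -984, -3360.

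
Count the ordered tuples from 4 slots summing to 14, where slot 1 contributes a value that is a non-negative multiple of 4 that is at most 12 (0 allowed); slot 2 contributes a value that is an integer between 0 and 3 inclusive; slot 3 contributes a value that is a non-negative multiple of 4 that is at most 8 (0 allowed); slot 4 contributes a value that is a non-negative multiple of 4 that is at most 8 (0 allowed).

8

The generating function for the choices is (1 + z^4 + z^8 + z^12)·(1 + z + z^2 + z^3)·(1 + z^4 + z^8)·(1 + z^4 + z^8); the count is [z^14].
(1 + z^4 + z^8 + z^12) has coefficients 1,0,0,0,1,0,0,0,1,0,0,0,1 for degrees 0…12.
(1 + z + z^2 + z^3) has coefficients 1,1,1,1,0,0,0,0,0,0,0,0,0,0,0 for degrees 0…14.
Multiplying by (1 + z^4 + z^8) gives running coefficients 1,1,1,1,1,1,1,1,1,1,1,1,0,0,0 for degrees 0…14.
Finally multiplying by (1 + z^4 + z^8), the product of all factors after the first has coefficients 1,1,1,1,2,2,2,2,3,3,3,3,2,2,2 for degrees 0…14.
[z^14] = 1·2 + 1·3 + 1·2 + 1·1 = 8.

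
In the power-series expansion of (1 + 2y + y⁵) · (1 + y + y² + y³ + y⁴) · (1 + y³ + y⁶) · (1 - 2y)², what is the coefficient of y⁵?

(1 + 2y + y⁵) has coefficients 1,2,0,0,0,1 for degrees 0…5.
(1 + y + y² + y³ + y⁴) has coefficients 1,1,1,1,1,0 for degrees 0…5.
Multiplying by (1 + y³ + y⁶) gives running coefficients 1,1,1,2,2,1 for degrees 0…5.
Finally multiplying by (1 - 2y)², the product of all factors after the first has coefficients 1,-3,1,2,-2,1 for degrees 0…5.
[y⁵] = 1·1 + 2·(-2) + 1·1 = -2.

-2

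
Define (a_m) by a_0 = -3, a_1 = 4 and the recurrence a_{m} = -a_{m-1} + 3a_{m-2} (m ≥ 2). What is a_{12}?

-48787

The ordinary generating function has denominator 1 + z - 3z^2.
Iterating the recurrence: a_0,…,a_{12} = -3, 4, -13, 25, -64, 139, -331, 748, -1741, 3985, -9208, 21163, -48787.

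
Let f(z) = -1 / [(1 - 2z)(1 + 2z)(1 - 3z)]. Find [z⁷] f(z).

The denominator gives the recurrence a_n = 3a_(n−1) + 4a_(n−2) − 12a_(n−3) for n ≥ 3; the numerator fixes a_0 = -1, a_1 = -3, a_2 = -13.
Iterating: -1, -3, -13, -39, -133, -399, -1261, -3783, so a_7 = -3783.

-3783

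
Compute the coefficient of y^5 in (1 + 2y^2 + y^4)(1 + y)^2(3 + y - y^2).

5

(1 + 2y^2 + y^4) has coefficients 1,0,2,0,1 for degrees 0…4.
(1 + y)^2 has coefficients 1,2,1,0,0,0 for degrees 0…5.
Finally multiplying by (3 + y - y^2), the product of all factors after the first has coefficients 3,7,4,-1,-1,0 for degrees 0…5.
[y^5] = 1·0 + 2·(-1) + 1·7 = 5.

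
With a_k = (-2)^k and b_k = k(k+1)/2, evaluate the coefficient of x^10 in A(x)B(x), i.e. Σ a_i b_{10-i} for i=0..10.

The convolution is the t^10 coefficient of A(t)B(t).
Σ = 1·55 − 2·45 + 4·36 − 8·28 + 16·21 − 32·15 + 64·10 − 128·6 + 256·3 − 512·1 + 1024·0 = -131.

-131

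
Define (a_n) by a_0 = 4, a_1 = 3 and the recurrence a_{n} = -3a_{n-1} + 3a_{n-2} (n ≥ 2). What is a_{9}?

-5832

The ordinary generating function has denominator 1 + 3z - 3z^2.
Iterating the recurrence: a_0,…,a_{9} = 4, 3, 3, 0, 9, -27, 108, -405, 1539, -5832.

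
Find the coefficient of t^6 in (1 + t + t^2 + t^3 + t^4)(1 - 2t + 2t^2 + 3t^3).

(1 + t + t^2 + t^3 + t^4) has coefficients 1,1,1,1,1 for degrees 0…4.
(1 - 2t + 2t^2 + 3t^3) has coefficients 1,-2,2,3,0,0,0 for degrees 0…6.
[t^6] = 1·0 + 1·0 + 1·0 + 1·3 + 1·2 = 5.

5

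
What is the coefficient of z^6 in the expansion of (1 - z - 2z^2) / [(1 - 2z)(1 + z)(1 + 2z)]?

The denominator gives the recurrence a_n = −a_(n−1) + 4a_(n−2) + 4a_(n−3) for n ≥ 3; the numerator fixes a_0 = 1, a_1 = -2, a_2 = 4.
Iterating: 1, -2, 4, -8, 16, -32, 64, so a_6 = 64.

64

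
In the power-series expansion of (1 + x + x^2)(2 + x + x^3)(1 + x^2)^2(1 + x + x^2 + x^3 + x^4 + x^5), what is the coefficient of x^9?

(1 + x + x^2) has coefficients 1,1,1 for degrees 0…2.
(2 + x + x^3) has coefficients 2,1,0,1,0,0,0,0,0,0 for degrees 0…9.
Multiplying by (1 + x^2)^2 gives running coefficients 2,1,4,3,2,3,0,1,0,0 for degrees 0…9.
Finally multiplying by (1 + x + x^2 + x^3 + x^4 + x^5), the product of all factors after the first has coefficients 2,3,7,10,12,15,13,13,9,6 for degrees 0…9.
[x^9] = 1·6 + 1·9 + 1·13 = 28.

28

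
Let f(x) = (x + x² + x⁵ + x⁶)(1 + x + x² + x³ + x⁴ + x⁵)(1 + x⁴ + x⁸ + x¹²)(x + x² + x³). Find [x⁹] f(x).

15

(x + x² + x⁵ + x⁶) has coefficients 0,1,1,0,0,1,1 for degrees 0…6.
(1 + x + x² + x³ + x⁴ + x⁵) has coefficients 1,1,1,1,1,1,0,0,0,0 for degrees 0…9.
Multiplying by (1 + x⁴ + x⁸ + x¹²) gives running coefficients 1,1,1,1,2,2,1,1,2,2 for degrees 0…9.
Finally multiplying by (x + x² + x³), the product of all factors after the first has coefficients 0,1,2,3,3,4,5,5,4,4 for degrees 0…9.
[x⁹] = 1·4 + 1·5 + 1·3 + 1·3 = 15.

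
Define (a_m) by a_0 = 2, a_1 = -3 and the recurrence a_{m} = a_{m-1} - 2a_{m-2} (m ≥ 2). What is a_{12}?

-227

The ordinary generating function has denominator 1 - x + 2x^2.
Iterating the recurrence: a_0,…,a_{12} = 2, -3, -7, -1, 13, 15, -11, -41, -19, 63, 101, -25, -227.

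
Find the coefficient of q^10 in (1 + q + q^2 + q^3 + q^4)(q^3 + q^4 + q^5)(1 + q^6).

2

(1 + q + q^2 + q^3 + q^4) has coefficients 1,1,1,1,1 for degrees 0…4.
(q^3 + q^4 + q^5) has coefficients 0,0,0,1,1,1,0,0,0,0,0 for degrees 0…10.
Finally multiplying by (1 + q^6), the product of all factors after the first has coefficients 0,0,0,1,1,1,0,0,0,1,1 for degrees 0…10.
[q^10] = 1·1 + 1·1 + 1·0 + 1·0 + 1·0 = 2.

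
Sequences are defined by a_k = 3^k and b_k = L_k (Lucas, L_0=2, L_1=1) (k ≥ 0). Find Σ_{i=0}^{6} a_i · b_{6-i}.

This is [x^6] in the product of the two ordinary generating functions.
Σ = 1·18 + 3·11 + 9·7 + 27·4 + 81·3 + 243·1 + 729·2 = 2166.

2166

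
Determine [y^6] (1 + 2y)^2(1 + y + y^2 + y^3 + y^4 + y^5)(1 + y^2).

17

(1 + 2y)^2 has coefficients 1,4,4 for degrees 0…2.
(1 + y + y^2 + y^3 + y^4 + y^5) has coefficients 1,1,1,1,1,1,0 for degrees 0…6.
Finally multiplying by (1 + y^2), the product of all factors after the first has coefficients 1,1,2,2,2,2,1 for degrees 0…6.
[y^6] = 1·1 + 4·2 + 4·2 = 17.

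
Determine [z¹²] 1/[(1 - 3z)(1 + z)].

The denominator gives the recurrence a_n = 2a_(n−1) + 3a_(n−2) for n ≥ 2; the numerator fixes a_0 = 1, a_1 = 2.
Iterating: 1, 2, 7, 20, 61, 182, 547, 1640, 4921, 14762, 44287, 132860, 398581, so a_12 = 398581.

398581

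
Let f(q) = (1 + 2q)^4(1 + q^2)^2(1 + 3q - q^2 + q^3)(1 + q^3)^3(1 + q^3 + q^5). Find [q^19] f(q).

(1 + 2q)^4 has coefficients 1,8,24,32,16 for degrees 0…4.
(1 + q^2)^2 has coefficients 1,0,2,0,1,0,0,0,0,0,0,0,0,0,0,0,0,0,0,0 for degrees 0…19.
Multiplying by (1 + 3q - q^2 + q^3) gives running coefficients 1,3,1,7,-1,5,-1,1,0,0,0,0,0,0,0,0,0,0,0,0 for degrees 0…19.
Multiplying by (1 + q^3)^3 gives running coefficients 1,3,1,10,8,8,23,7,18,19,3,16,4,2,5,-1,1,0,0,0 for degrees 0…19.
Finally multiplying by (1 + q^3 + q^5), the product of all factors after the first has coefficients 1,3,1,11,11,10,36,16,36,50,18,57,30,23,40,6,19,9,1,6 for degrees 0…19.
[q^19] = 1·6 + 8·1 + 24·9 + 32·19 + 16·6 = 934.

934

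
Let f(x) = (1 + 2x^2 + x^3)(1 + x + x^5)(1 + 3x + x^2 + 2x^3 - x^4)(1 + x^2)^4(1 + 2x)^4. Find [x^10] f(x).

(1 + 2x^2 + x^3) has coefficients 1,0,2,1 for degrees 0…3.
(1 + x + x^5) has coefficients 1,1,0,0,0,1,0,0,0,0,0 for degrees 0…10.
Multiplying by (1 + 3x + x^2 + 2x^3 - x^4) gives running coefficients 1,4,4,3,1,0,3,1,2,-1,0 for degrees 0…10.
Multiplying by (1 + x^2)^4 gives running coefficients 1,4,8,19,23,36,35,35,37,19,34 for degrees 0…10.
Finally multiplying by (1 + 2x)^4, the product of all factors after the first has coefficients 1,12,64,211,511,996,1611,2219,2677,2851,2754 for degrees 0…10.
[x^10] = 1·2754 + 2·2677 + 1·2219 = 10327.

10327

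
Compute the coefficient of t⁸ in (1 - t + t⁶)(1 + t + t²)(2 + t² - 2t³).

3

(1 - t + t⁶) has coefficients 1,-1,0,0,0,0,1 for degrees 0…6.
(1 + t + t²) has coefficients 1,1,1,0,0,0,0,0,0 for degrees 0…8.
Finally multiplying by (2 + t² - 2t³), the product of all factors after the first has coefficients 2,2,3,-1,-1,-2,0,0,0 for degrees 0…8.
[t⁸] = 1·0 − 1·0 + 1·3 = 3.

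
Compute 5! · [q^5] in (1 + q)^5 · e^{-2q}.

The EGF product rule gives c_5 = Σ_{k_1+k_2=5} C(5; k_1,k_2) · ∏ g_i(k_i), where (1+q)^5 gives the falling factorial (5)_k; e^{-2q} gives (-2)^k.
g_1(k) for k = 0…5: 1, 5, 20, 60, 120, 120.
g_2(k) for k = 0…5: 1, -2, 4, -8, 16, -32.
c_5 = Σ_k C(5,k)·g_1(k)·g_2(5−k) = 1·1·(-32) + 5·5·16 + 10·20·(-8) + 10·60·4 + 5·120·(-2) + 1·120·1 = −32 + 400 − 1600 + 2400 − 1200 + 120 = 88.

88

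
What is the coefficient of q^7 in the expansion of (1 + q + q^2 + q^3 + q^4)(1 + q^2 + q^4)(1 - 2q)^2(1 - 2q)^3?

-83

(1 + q + q^2 + q^3 + q^4) has coefficients 1,1,1,1,1 for degrees 0…4.
(1 + q^2 + q^4) has coefficients 1,0,1,0,1,0,0,0 for degrees 0…7.
Multiplying by (1 - 2q)^2 gives running coefficients 1,-4,5,-4,5,-4,4,0 for degrees 0…7.
Finally multiplying by (1 - 2q)^3, the product of all factors after the first has coefficients 1,-10,41,-90,121,-122,120,-112 for degrees 0…7.
[q^7] = 1·(-112) + 1·120 + 1·(-122) + 1·121 + 1·(-90) = -83.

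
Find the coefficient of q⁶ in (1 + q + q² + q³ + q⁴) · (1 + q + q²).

(1 + q + q² + q³ + q⁴) has coefficients 1,1,1,1,1 for degrees 0…4.
(1 + q + q²) has coefficients 1,1,1,0,0,0,0 for degrees 0…6.
[q⁶] = 1·0 + 1·0 + 1·0 + 1·0 + 1·1 = 1.

1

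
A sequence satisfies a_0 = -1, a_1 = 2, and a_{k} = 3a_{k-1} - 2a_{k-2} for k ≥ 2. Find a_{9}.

1532

The ordinary generating function has denominator 1 - 3x + 2x^2.
Iterating the recurrence: a_0,…,a_{9} = -1, 2, 8, 20, 44, 92, 188, 380, 764, 1532.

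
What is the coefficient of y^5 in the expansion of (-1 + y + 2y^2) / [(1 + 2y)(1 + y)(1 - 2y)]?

Partial fractions give a closed form: a_n = (-1)·(-2)^n.
At n = 5: a_5 = 32.

32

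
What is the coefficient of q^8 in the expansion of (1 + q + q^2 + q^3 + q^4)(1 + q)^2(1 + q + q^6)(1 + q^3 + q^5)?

19

(1 + q + q^2 + q^3 + q^4) has coefficients 1,1,1,1,1 for degrees 0…4.
(1 + q)^2 has coefficients 1,2,1,0,0,0,0,0,0 for degrees 0…8.
Multiplying by (1 + q + q^6) gives running coefficients 1,3,3,1,0,0,1,2,1 for degrees 0…8.
Finally multiplying by (1 + q^3 + q^5), the product of all factors after the first has coefficients 1,3,3,2,3,4,5,5,2 for degrees 0…8.
[q^8] = 1·2 + 1·5 + 1·5 + 1·4 + 1·3 = 19.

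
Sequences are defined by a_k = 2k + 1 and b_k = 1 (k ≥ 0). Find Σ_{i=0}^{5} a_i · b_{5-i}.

Write out a_i and b_{5-i} for i = 0,…,5 and sum the products.
Σ = 1·1 + 3·1 + 5·1 + 7·1 + 9·1 + 11·1 = 36.

36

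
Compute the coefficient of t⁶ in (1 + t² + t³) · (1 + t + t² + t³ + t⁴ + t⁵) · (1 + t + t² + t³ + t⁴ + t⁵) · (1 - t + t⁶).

(1 + t² + t³) has coefficients 1,0,1,1 for degrees 0…3.
(1 + t + t² + t³ + t⁴ + t⁵) has coefficients 1,1,1,1,1,1,0 for degrees 0…6.
Multiplying by (1 + t + t² + t³ + t⁴ + t⁵) gives running coefficients 1,2,3,4,5,6,5 for degrees 0…6.
Finally multiplying by (1 - t + t⁶), the product of all factors after the first has coefficients 1,1,1,1,1,1,0 for degrees 0…6.
[t⁶] = 1·0 + 1·1 + 1·1 = 2.

2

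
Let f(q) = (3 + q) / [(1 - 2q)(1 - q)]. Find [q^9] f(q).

3580

The denominator gives the recurrence a_n = 3a_(n−1) − 2a_(n−2) for n ≥ 2; the numerator fixes a_0 = 3, a_1 = 10.
Iterating: 3, 10, 24, 52, 108, 220, 444, 892, 1788, 3580, so a_9 = 3580.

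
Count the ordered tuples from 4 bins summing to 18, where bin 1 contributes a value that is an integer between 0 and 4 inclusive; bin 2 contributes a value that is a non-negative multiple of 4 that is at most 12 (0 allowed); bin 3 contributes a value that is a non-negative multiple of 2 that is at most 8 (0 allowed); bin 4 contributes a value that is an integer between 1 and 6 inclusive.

The generating function for the choices is (1 + z + z^2 + z^3 + z^4)·(1 + z^4 + z^8 + z^12)·(1 + z^2 + z^4 + z^6 + z^8)·(z + z^2 + z^3 + z^4 + z^5 + z^6); the count is [z^18].
(1 + z + z^2 + z^3 + z^4) has coefficients 1,1,1,1,1 for degrees 0…4.
(1 + z^4 + z^8 + z^12) has coefficients 1,0,0,0,1,0,0,0,1,0,0,0,1,0,0,0,0,0,0 for degrees 0…18.
Multiplying by (1 + z^2 + z^4 + z^6 + z^8) gives running coefficients 1,0,1,0,2,0,2,0,3,0,2,0,3,0,2,0,2,0,1 for degrees 0…18.
Finally multiplying by (z + z^2 + z^3 + z^4 + z^5 + z^6), the product of all factors after the first has coefficients 0,1,1,2,2,4,4,5,5,7,7,7,7,8,8,7,7,7,7 for degrees 0…18.
[z^18] = 1·7 + 1·7 + 1·7 + 1·7 + 1·8 = 36.

36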